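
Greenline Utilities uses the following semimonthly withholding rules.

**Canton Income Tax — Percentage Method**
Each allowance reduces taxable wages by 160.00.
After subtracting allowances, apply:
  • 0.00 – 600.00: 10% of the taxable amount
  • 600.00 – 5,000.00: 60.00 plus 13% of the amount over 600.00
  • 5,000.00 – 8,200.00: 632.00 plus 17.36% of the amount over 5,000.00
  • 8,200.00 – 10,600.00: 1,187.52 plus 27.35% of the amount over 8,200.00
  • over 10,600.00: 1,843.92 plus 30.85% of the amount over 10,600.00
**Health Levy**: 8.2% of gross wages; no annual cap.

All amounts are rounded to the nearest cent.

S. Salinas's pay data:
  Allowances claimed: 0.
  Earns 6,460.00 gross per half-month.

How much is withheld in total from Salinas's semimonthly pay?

Canton Income Tax: taxable = 6,460.00
  632.00 + 17.36% × (6,460.00 − 5,000.00) = 632.00 + 17.36% × 1,460.00 = 885.46
Health Levy: 8.2% × 6,460.00 = 529.72
Total: 885.46 + 529.72 = 1,415.18

1,415.18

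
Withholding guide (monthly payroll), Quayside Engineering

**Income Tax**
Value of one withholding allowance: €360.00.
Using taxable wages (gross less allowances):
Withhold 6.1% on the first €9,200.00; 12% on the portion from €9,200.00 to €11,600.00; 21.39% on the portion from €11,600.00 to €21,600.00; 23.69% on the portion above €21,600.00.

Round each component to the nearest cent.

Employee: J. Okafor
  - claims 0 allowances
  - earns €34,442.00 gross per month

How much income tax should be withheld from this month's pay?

€6,030.47

Income Tax: taxable = €34,442.00
  €2,988.20 + 23.69% × (€34,442.00 − €21,600.00) = €2,988.20 + 23.69% × €12,842.00 = €6,030.47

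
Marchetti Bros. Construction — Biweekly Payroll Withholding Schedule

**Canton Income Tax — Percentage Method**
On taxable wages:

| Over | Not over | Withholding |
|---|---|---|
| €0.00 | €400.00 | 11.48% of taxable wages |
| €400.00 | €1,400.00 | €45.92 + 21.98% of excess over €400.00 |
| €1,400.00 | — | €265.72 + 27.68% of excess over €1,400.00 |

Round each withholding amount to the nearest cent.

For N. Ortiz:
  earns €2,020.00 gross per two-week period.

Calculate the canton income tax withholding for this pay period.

€437.34

Canton Income Tax: taxable = €2,020.00
  €265.72 + 27.68% × (€2,020.00 − €1,400.00) = €265.72 + 27.68% × €620.00 = €437.34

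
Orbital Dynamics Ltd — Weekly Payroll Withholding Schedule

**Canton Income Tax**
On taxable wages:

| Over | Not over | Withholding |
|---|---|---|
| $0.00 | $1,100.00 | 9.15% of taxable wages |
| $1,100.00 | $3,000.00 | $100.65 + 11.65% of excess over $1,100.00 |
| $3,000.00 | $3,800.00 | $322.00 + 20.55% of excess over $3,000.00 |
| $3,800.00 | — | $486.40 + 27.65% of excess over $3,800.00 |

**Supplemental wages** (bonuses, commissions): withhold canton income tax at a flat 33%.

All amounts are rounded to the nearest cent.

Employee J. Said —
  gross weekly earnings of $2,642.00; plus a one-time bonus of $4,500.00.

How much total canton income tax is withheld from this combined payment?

$1,765.29

Canton Income Tax: taxable = $2,642.00
  $100.65 + 11.65% × ($2,642.00 − $1,100.00) = $100.65 + 11.65% × $1,542.00 = $280.29
Supplemental (33% flat on bonus): 33% × $4,500.00 = $1,485.00
Total canton income tax: $280.29 + $1,485.00 = $1,765.29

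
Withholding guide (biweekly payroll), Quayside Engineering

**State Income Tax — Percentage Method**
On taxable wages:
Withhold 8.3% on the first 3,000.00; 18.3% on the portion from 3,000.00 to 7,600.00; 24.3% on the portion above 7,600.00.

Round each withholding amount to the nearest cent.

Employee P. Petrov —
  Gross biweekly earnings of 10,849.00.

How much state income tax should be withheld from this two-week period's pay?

State Income Tax: taxable = 10,849.00
  1,090.80 + 24.3% × (10,849.00 − 7,600.00) = 1,090.80 + 24.3% × 3,249.00 = 1,880.31

1,880.31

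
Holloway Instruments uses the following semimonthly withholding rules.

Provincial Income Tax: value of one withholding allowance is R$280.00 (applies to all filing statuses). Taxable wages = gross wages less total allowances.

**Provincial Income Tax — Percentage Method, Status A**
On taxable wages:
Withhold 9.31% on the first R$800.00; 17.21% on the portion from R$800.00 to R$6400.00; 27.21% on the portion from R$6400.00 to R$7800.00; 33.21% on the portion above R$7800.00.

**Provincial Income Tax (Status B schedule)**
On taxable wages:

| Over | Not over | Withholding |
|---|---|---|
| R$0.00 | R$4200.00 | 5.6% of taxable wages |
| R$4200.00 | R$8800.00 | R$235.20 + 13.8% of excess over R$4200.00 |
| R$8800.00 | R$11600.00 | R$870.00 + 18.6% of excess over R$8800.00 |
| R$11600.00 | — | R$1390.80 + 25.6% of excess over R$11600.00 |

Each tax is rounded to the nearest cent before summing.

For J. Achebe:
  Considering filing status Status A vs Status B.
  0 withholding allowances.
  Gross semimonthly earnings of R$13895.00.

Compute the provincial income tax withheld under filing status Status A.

Provincial Income Tax (Status A): taxable = R$13895.00
  R$1419.18 + 33.21% × (R$13895.00 − R$7800.00) = R$1419.18 + 33.21% × R$6095.00 = R$3443.33

R$3443.33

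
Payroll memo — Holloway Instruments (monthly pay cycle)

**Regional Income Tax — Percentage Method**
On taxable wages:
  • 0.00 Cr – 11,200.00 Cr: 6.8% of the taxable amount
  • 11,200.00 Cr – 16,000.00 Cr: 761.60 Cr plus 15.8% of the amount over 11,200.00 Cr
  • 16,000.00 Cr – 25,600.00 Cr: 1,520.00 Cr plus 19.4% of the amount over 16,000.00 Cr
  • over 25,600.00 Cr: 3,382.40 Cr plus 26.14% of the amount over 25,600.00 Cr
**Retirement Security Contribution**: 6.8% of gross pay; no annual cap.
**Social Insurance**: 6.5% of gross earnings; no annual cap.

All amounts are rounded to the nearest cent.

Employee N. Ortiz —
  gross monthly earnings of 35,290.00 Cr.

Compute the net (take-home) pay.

24,681.06 Cr

Regional Income Tax: taxable = 35,290.00 Cr
  3,382.40 Cr + 26.14% × (35,290.00 Cr − 25,600.00 Cr) = 3,382.40 Cr + 26.14% × 9,690.00 Cr = 5,915.37 Cr
Retirement Security Contribution: 6.8% × 35,290.00 Cr = 2,399.72 Cr
Social Insurance: 6.5% × 35,290.00 Cr = 2,293.85 Cr
Total withheld: 5,915.37 Cr + 2,399.72 Cr + 2,293.85 Cr = 10,608.94 Cr
Net pay: 35,290.00 Cr − 10,608.94 Cr = 24,681.06 Cr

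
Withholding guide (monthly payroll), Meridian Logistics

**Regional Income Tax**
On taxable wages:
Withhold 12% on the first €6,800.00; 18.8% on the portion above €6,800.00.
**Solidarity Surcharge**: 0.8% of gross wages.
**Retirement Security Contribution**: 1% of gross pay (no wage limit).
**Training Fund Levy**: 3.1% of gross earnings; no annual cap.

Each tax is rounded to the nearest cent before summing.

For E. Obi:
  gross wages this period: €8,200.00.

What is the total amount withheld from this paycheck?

€1,481.00

Regional Income Tax: taxable = €8,200.00
  €816.00 + 18.8% × (€8,200.00 − €6,800.00) = €816.00 + 18.8% × €1,400.00 = €1,079.20
Solidarity Surcharge: 0.8% × €8,200.00 = €65.60
Retirement Security Contribution: 1% × €8,200.00 = €82.00
Training Fund Levy: 3.1% × €8,200.00 = €254.20
Total: €1,079.20 + €65.60 + €82.00 + €254.20 = €1,481.00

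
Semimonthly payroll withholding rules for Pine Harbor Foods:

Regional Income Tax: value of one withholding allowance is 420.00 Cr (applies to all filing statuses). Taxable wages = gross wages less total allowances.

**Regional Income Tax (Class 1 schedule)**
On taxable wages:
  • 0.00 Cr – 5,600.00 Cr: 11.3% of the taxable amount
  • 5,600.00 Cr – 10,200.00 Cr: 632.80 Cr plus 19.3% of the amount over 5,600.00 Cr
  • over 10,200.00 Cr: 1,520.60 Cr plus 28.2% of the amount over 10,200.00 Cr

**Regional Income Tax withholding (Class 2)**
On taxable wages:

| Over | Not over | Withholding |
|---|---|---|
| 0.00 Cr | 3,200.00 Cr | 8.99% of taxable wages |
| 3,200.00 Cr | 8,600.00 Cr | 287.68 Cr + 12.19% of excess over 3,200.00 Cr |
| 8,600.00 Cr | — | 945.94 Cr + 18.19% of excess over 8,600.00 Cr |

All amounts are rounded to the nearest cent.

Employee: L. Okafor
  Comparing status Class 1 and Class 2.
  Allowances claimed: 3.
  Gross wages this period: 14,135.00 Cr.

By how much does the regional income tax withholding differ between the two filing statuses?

551.39 Cr

Regional Income Tax (Class 1): taxable = 14,135.00 Cr − 3×420.00 Cr = 12,875.00 Cr
  1,520.60 Cr + 28.2% × (12,875.00 Cr − 10,200.00 Cr) = 1,520.60 Cr + 28.2% × 2,675.00 Cr = 2,274.95 Cr
Regional Income Tax (Class 2): taxable = 14,135.00 Cr − 3×420.00 Cr = 12,875.00 Cr
  945.94 Cr + 18.19% × (12,875.00 Cr − 8,600.00 Cr) = 945.94 Cr + 18.19% × 4,275.00 Cr = 1,723.56 Cr
Difference: |2,274.95 Cr − 1,723.56 Cr| = 551.39 Cr (higher under Class 1)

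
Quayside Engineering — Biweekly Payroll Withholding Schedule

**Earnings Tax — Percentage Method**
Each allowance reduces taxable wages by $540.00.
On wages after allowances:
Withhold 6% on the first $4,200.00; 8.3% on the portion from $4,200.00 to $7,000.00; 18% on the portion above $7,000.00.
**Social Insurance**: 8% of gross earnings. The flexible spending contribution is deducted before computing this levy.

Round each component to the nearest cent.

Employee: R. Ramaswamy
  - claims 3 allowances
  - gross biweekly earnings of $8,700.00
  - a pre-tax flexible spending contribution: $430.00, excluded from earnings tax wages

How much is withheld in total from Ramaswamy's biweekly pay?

Earnings Tax: taxable = $8,700.00 − $430.00 − 3×$540.00 = $6,650.00
  $252.00 + 8.3% × ($6,650.00 − $4,200.00) = $252.00 + 8.3% × $2,450.00 = $455.35
Social Insurance: 8% × $8,270.00 = $661.60
Total: $455.35 + $661.60 = $1,116.95

$1,116.95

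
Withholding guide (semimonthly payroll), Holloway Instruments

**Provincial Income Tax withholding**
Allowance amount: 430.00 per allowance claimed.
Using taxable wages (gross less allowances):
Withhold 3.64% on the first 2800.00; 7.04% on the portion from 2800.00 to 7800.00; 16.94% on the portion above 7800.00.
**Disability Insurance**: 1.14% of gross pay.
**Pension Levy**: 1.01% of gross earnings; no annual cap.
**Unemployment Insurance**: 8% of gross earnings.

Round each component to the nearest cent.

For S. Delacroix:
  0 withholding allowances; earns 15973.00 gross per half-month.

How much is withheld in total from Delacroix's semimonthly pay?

Provincial Income Tax: taxable = 15973.00
  453.92 + 16.94% × (15973.00 − 7800.00) = 453.92 + 16.94% × 8173.00 = 1838.43
Disability Insurance: 1.14% × 15973.00 = 182.09
Pension Levy: 1.01% × 15973.00 = 161.33
Unemployment Insurance: 8% × 15973.00 = 1277.84
Total: 1838.43 + 182.09 + 161.33 + 1277.84 = 3459.69

3459.69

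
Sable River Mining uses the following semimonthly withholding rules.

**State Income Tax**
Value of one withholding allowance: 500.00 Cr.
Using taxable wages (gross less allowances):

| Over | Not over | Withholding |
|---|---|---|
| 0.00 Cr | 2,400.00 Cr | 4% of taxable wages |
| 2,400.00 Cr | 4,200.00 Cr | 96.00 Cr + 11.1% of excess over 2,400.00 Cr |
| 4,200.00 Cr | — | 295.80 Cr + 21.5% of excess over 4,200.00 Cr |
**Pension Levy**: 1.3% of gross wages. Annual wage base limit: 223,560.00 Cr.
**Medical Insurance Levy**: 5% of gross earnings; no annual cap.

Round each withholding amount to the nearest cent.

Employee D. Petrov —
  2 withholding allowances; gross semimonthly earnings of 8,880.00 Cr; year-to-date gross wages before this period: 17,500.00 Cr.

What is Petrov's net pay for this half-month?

7,233.56 Cr

State Income Tax: taxable = 8,880.00 Cr − 2×500.00 Cr = 7,880.00 Cr
  295.80 Cr + 21.5% × (7,880.00 Cr − 4,200.00 Cr) = 295.80 Cr + 21.5% × 3,680.00 Cr = 1,087.00 Cr
Pension Levy: 1.3% × 8,880.00 Cr = 115.44 Cr
Medical Insurance Levy: 5% × 8,880.00 Cr = 444.00 Cr
Total withheld: 1,087.00 Cr + 115.44 Cr + 444.00 Cr = 1,646.44 Cr
Net pay: 8,880.00 Cr − 1,646.44 Cr = 7,233.56 Cr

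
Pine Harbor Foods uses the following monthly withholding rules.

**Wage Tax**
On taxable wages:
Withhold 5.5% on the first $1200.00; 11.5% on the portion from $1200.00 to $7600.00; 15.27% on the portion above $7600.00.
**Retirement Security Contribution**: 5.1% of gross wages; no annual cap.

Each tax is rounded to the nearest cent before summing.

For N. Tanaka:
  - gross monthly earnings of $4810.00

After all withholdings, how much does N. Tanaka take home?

$4083.54

Wage Tax: taxable = $4810.00
  $66.00 + 11.5% × ($4810.00 − $1200.00) = $66.00 + 11.5% × $3610.00 = $481.15
Retirement Security Contribution: 5.1% × $4810.00 = $245.31
Total withheld: $481.15 + $245.31 = $726.46
Net pay: $4810.00 − $726.46 = $4083.54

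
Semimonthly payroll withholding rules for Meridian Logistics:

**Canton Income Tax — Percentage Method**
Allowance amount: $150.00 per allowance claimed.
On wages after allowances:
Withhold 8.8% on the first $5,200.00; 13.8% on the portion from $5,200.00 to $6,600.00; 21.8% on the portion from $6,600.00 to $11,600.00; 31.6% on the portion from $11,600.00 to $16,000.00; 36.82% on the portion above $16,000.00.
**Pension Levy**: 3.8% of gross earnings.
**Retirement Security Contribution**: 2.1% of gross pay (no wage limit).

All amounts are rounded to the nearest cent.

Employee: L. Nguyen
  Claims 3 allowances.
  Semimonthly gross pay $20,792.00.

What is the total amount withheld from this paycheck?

$5,956.65

Canton Income Tax: taxable = $20,792.00 − 3×$150.00 = $20,342.00
  $3,131.20 + 36.82% × ($20,342.00 − $16,000.00) = $3,131.20 + 36.82% × $4,342.00 = $4,729.92
Pension Levy: 3.8% × $20,792.00 = $790.10
Retirement Security Contribution: 2.1% × $20,792.00 = $436.63
Total: $4,729.92 + $790.10 + $436.63 = $5,956.65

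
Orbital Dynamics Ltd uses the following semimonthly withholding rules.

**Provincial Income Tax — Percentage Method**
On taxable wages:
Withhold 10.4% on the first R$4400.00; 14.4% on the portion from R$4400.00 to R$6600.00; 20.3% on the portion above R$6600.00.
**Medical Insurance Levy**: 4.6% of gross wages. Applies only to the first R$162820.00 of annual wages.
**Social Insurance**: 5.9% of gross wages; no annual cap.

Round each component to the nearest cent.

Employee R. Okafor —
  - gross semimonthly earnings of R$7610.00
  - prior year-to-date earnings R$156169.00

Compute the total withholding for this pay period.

R$1734.37

Provincial Income Tax: taxable = R$7610.00
  R$774.40 + 20.3% × (R$7610.00 − R$6600.00) = R$774.40 + 20.3% × R$1010.00 = R$979.43
Medical Insurance Levy: cap R$162820.00 − YTD R$156169.00 = R$6651.00 subject; 4.6% × R$6651.00 = R$305.95
Social Insurance: 5.9% × R$7610.00 = R$448.99
Total: R$979.43 + R$305.95 + R$448.99 = R$1734.37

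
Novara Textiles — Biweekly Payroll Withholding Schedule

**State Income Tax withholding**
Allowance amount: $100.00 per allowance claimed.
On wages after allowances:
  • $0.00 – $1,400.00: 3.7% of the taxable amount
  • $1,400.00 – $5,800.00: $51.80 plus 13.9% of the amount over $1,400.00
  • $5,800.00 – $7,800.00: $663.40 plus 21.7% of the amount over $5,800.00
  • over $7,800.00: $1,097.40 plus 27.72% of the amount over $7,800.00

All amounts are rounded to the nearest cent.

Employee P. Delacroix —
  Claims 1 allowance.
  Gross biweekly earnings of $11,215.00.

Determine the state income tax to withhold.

State Income Tax: taxable = $11,215.00 − 1×$100.00 = $11,115.00
  $1,097.40 + 27.72% × ($11,115.00 − $7,800.00) = $1,097.40 + 27.72% × $3,315.00 = $2,016.32

$2,016.32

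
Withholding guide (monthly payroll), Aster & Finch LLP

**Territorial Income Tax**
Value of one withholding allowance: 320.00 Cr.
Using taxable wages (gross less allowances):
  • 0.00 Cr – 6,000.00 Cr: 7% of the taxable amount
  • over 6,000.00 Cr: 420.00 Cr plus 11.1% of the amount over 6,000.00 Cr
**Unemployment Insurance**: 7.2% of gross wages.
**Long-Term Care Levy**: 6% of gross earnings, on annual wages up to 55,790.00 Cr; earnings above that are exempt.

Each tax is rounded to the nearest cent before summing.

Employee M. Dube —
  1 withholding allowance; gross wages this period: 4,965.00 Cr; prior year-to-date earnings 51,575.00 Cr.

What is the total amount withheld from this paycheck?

935.53 Cr

Territorial Income Tax: taxable = 4,965.00 Cr − 1×320.00 Cr = 4,645.00 Cr
  7% × 4,645.00 Cr = 325.15 Cr
Unemployment Insurance: 7.2% × 4,965.00 Cr = 357.48 Cr
Long-Term Care Levy: cap 55,790.00 Cr − YTD 51,575.00 Cr = 4,215.00 Cr subject; 6% × 4,215.00 Cr = 252.90 Cr
Total: 325.15 Cr + 357.48 Cr + 252.90 Cr = 935.53 Cr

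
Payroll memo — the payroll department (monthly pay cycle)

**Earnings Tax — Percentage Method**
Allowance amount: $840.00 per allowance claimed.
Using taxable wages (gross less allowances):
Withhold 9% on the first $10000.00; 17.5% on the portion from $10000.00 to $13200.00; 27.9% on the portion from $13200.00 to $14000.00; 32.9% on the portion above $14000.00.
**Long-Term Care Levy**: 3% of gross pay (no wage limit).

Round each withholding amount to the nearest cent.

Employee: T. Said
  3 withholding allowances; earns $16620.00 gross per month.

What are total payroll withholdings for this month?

Earnings Tax: taxable = $16620.00 − 3×$840.00 = $14100.00
  $1683.20 + 32.9% × ($14100.00 − $14000.00) = $1683.20 + 32.9% × $100.00 = $1716.10
Long-Term Care Levy: 3% × $16620.00 = $498.60
Total: $1716.10 + $498.60 = $2214.70

$2214.70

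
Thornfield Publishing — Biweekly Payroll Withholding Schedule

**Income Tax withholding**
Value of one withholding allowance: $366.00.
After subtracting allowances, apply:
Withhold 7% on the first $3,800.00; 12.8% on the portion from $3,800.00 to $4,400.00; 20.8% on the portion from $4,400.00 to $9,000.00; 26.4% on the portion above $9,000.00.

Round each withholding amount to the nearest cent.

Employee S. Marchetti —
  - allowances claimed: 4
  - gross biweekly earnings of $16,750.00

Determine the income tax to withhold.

Income Tax: taxable = $16,750.00 − 4×$366.00 = $15,286.00
  $1,299.60 + 26.4% × ($15,286.00 − $9,000.00) = $1,299.60 + 26.4% × $6,286.00 = $2,959.10

$2,959.10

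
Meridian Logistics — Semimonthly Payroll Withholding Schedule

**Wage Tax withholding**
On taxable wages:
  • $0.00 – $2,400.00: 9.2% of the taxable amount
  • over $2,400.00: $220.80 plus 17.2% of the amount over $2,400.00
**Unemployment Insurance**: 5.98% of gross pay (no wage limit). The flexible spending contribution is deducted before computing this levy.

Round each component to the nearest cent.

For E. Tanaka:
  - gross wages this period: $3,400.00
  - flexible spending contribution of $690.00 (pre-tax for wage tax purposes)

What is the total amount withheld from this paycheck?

$436.18

Wage Tax: taxable = $3,400.00 − $690.00 = $2,710.00
  $220.80 + 17.2% × ($2,710.00 − $2,400.00) = $220.80 + 17.2% × $310.00 = $274.12
Unemployment Insurance: 5.98% × $2,710.00 = $162.06
Total: $274.12 + $162.06 = $436.18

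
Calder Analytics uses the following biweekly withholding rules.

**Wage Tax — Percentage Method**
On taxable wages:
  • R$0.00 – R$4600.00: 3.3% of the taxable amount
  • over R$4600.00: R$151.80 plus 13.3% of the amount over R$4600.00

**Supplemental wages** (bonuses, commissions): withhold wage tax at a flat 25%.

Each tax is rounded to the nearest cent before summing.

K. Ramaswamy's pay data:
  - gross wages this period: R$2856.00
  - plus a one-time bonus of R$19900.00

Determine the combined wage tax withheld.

R$5069.25

Wage Tax: taxable = R$2856.00
  3.3% × R$2856.00 = R$94.25
Supplemental (25% flat on bonus): 25% × R$19900.00 = R$4975.00
Total wage tax: R$94.25 + R$4975.00 = R$5069.25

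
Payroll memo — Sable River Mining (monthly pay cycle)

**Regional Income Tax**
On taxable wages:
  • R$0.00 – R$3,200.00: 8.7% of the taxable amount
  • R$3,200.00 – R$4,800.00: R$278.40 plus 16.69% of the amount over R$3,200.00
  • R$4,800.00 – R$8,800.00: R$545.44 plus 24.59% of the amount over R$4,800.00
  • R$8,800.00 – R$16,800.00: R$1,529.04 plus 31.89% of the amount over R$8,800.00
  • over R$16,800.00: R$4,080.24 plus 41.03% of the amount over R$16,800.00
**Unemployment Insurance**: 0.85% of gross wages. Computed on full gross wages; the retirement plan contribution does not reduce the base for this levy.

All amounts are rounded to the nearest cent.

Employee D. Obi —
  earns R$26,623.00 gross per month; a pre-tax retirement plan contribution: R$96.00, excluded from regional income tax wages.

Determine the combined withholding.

Regional Income Tax: taxable = R$26,623.00 − R$96.00 = R$26,527.00
  R$4,080.24 + 41.03% × (R$26,527.00 − R$16,800.00) = R$4,080.24 + 41.03% × R$9,727.00 = R$8,071.23
Unemployment Insurance: 0.85% × R$26,623.00 = R$226.30
Total: R$8,071.23 + R$226.30 = R$8,297.53

R$8,297.53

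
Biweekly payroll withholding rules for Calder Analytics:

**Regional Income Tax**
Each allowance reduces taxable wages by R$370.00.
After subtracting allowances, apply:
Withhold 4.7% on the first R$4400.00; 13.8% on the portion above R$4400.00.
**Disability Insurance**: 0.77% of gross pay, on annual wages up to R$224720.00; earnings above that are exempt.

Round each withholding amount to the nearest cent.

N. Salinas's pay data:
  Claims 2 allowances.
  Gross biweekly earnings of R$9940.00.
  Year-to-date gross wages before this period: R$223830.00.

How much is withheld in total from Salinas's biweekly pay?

Regional Income Tax: taxable = R$9940.00 − 2×R$370.00 = R$9200.00
  R$206.80 + 13.8% × (R$9200.00 − R$4400.00) = R$206.80 + 13.8% × R$4800.00 = R$869.20
Disability Insurance: cap R$224720.00 − YTD R$223830.00 = R$890.00 subject; 0.77% × R$890.00 = R$6.85
Total: R$869.20 + R$6.85 = R$876.05

R$876.05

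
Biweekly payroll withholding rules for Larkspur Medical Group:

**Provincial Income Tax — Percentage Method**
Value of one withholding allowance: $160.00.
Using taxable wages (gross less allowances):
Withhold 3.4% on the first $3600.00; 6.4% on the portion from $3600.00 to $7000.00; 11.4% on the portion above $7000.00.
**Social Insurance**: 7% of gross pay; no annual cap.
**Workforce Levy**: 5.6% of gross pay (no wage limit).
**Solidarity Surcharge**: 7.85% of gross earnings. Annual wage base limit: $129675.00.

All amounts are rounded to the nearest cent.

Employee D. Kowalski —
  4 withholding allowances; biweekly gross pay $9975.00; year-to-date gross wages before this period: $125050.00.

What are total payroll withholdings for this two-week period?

Provincial Income Tax: taxable = $9975.00 − 4×$160.00 = $9335.00
  $340.00 + 11.4% × ($9335.00 − $7000.00) = $340.00 + 11.4% × $2335.00 = $606.19
Social Insurance: 7% × $9975.00 = $698.25
Workforce Levy: 5.6% × $9975.00 = $558.60
Solidarity Surcharge: cap $129675.00 − YTD $125050.00 = $4625.00 subject; 7.85% × $4625.00 = $363.06
Total: $606.19 + $698.25 + $558.60 + $363.06 = $2226.10

$2226.10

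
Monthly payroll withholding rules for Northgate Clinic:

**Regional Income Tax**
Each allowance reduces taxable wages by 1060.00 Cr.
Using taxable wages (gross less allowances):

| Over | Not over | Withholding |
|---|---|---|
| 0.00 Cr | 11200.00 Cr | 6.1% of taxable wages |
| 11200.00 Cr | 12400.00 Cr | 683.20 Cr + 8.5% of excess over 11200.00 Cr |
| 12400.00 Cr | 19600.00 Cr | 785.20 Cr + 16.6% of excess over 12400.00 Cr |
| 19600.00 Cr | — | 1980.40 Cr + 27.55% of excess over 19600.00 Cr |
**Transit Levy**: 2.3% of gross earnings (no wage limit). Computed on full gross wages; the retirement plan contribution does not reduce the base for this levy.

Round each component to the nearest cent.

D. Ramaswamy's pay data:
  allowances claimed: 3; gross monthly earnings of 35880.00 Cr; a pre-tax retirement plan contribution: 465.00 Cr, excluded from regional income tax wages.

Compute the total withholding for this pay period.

6286.58 Cr

Regional Income Tax: taxable = 35880.00 Cr − 465.00 Cr − 3×1060.00 Cr = 32235.00 Cr
  1980.40 Cr + 27.55% × (32235.00 Cr − 19600.00 Cr) = 1980.40 Cr + 27.55% × 12635.00 Cr = 5461.34 Cr
Transit Levy: 2.3% × 35880.00 Cr = 825.24 Cr
Total: 5461.34 Cr + 825.24 Cr = 6286.58 Cr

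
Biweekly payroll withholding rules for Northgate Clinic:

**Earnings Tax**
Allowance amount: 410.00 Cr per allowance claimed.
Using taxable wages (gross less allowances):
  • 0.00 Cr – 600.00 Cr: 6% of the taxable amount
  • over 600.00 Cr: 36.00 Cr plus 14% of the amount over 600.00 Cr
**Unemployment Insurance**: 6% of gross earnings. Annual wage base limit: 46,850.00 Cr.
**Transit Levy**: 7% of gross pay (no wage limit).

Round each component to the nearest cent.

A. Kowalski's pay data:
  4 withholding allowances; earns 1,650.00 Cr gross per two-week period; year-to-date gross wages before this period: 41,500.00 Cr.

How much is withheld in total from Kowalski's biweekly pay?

215.10 Cr

Earnings Tax: taxable = 1,650.00 Cr − 4×410.00 Cr = 10.00 Cr
  6% × 10.00 Cr = 0.60 Cr
Unemployment Insurance: 6% × 1,650.00 Cr = 99.00 Cr
Transit Levy: 7% × 1,650.00 Cr = 115.50 Cr
Total: 0.60 Cr + 99.00 Cr + 115.50 Cr = 215.10 Cr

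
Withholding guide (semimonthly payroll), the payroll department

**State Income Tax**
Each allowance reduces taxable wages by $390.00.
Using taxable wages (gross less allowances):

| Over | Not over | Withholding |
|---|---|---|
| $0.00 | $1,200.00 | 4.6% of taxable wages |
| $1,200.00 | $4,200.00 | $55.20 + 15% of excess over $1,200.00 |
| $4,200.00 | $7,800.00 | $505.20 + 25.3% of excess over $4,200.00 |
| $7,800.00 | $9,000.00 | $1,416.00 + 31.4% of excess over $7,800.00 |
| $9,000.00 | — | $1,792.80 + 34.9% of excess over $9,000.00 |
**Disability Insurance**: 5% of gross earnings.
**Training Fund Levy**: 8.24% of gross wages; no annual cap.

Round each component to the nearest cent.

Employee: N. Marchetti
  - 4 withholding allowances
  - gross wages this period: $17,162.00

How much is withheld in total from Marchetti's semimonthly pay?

State Income Tax: taxable = $17,162.00 − 4×$390.00 = $15,602.00
  $1,792.80 + 34.9% × ($15,602.00 − $9,000.00) = $1,792.80 + 34.9% × $6,602.00 = $4,096.90
Disability Insurance: 5% × $17,162.00 = $858.10
Training Fund Levy: 8.24% × $17,162.00 = $1,414.15
Total: $4,096.90 + $858.10 + $1,414.15 = $6,369.15

$6,369.15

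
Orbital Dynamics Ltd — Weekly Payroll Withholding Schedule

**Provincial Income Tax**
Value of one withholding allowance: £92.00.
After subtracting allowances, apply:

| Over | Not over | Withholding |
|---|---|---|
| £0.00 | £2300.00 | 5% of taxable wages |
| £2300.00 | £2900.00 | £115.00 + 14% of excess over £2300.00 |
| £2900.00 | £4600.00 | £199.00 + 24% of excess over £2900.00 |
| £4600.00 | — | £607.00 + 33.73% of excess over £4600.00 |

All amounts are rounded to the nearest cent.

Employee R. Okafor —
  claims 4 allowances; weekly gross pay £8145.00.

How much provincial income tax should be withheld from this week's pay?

£1678.60

Provincial Income Tax: taxable = £8145.00 − 4×£92.00 = £7777.00
  £607.00 + 33.73% × (£7777.00 − £4600.00) = £607.00 + 33.73% × £3177.00 = £1678.60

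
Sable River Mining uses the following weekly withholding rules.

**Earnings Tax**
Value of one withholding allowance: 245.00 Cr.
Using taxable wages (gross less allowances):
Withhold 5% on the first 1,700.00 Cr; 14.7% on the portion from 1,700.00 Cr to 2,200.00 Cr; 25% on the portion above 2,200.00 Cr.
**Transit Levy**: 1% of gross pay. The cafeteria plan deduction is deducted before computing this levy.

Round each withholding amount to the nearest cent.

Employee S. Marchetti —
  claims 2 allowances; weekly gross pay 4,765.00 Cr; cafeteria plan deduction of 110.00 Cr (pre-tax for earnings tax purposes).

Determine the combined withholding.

Earnings Tax: taxable = 4,765.00 Cr − 110.00 Cr − 2×245.00 Cr = 4,165.00 Cr
  158.50 Cr + 25% × (4,165.00 Cr − 2,200.00 Cr) = 158.50 Cr + 25% × 1,965.00 Cr = 649.75 Cr
Transit Levy: 1% × 4,655.00 Cr = 46.55 Cr
Total: 649.75 Cr + 46.55 Cr = 696.30 Cr

696.30 Cr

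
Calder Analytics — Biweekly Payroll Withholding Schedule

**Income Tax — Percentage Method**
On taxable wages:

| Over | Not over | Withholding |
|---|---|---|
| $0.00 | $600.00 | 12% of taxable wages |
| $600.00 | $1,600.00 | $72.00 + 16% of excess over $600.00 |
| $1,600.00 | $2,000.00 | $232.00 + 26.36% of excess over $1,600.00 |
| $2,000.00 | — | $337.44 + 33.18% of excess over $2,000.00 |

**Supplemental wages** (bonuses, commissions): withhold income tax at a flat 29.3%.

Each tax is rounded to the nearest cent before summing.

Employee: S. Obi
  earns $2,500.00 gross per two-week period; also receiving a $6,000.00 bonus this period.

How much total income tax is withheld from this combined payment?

$2,261.34

Income Tax: taxable = $2,500.00
  $337.44 + 33.18% × ($2,500.00 − $2,000.00) = $337.44 + 33.18% × $500.00 = $503.34
Supplemental (29.3% flat on bonus): 29.3% × $6,000.00 = $1,758.00
Total income tax: $503.34 + $1,758.00 = $2,261.34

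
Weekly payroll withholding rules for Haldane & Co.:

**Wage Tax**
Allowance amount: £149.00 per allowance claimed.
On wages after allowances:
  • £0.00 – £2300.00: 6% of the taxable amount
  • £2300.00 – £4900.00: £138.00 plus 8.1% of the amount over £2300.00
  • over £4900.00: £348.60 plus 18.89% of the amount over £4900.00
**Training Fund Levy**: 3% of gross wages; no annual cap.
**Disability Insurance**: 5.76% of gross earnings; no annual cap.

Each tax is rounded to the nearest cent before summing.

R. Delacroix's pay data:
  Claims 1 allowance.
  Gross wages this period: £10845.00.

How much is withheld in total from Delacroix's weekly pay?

Wage Tax: taxable = £10845.00 − 1×£149.00 = £10696.00
  £348.60 + 18.89% × (£10696.00 − £4900.00) = £348.60 + 18.89% × £5796.00 = £1443.46
Training Fund Levy: 3% × £10845.00 = £325.35
Disability Insurance: 5.76% × £10845.00 = £624.67
Total: £1443.46 + £325.35 + £624.67 = £2393.48

£2393.48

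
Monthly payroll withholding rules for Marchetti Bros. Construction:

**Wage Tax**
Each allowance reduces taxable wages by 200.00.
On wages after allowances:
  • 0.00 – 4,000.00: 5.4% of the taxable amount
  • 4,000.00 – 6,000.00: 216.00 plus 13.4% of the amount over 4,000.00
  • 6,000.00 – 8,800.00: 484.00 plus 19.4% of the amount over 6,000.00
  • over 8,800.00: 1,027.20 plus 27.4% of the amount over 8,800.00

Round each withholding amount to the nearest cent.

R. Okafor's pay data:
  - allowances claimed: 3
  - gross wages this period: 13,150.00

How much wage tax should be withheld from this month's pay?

2,054.70

Wage Tax: taxable = 13,150.00 − 3×200.00 = 12,550.00
  1,027.20 + 27.4% × (12,550.00 − 8,800.00) = 1,027.20 + 27.4% × 3,750.00 = 2,054.70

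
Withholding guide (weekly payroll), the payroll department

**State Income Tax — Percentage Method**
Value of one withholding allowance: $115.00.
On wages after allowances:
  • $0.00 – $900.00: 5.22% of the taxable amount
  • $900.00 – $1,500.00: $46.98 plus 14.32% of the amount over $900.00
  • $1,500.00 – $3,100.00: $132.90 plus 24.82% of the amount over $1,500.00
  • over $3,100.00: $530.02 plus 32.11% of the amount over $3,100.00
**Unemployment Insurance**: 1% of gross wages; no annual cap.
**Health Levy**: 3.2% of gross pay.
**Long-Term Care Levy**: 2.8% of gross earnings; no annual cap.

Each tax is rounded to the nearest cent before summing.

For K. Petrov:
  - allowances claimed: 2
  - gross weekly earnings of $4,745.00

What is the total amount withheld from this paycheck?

State Income Tax: taxable = $4,745.00 − 2×$115.00 = $4,515.00
  $530.02 + 32.11% × ($4,515.00 − $3,100.00) = $530.02 + 32.11% × $1,415.00 = $984.38
Unemployment Insurance: 1% × $4,745.00 = $47.45
Health Levy: 3.2% × $4,745.00 = $151.84
Long-Term Care Levy: 2.8% × $4,745.00 = $132.86
Total: $984.38 + $47.45 + $151.84 + $132.86 = $1,316.53

$1,316.53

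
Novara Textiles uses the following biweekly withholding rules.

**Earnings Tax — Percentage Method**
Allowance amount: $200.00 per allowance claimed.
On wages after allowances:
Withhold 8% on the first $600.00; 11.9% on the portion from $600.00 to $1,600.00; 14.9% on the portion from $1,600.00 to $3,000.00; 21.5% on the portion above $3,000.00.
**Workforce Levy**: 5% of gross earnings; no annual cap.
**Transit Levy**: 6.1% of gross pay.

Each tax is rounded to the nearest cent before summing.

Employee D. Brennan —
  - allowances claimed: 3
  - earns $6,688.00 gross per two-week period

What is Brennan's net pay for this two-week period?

$4,906.11

Earnings Tax: taxable = $6,688.00 − 3×$200.00 = $6,088.00
  $375.60 + 21.5% × ($6,088.00 − $3,000.00) = $375.60 + 21.5% × $3,088.00 = $1,039.52
Workforce Levy: 5% × $6,688.00 = $334.40
Transit Levy: 6.1% × $6,688.00 = $407.97
Total withheld: $1,039.52 + $334.40 + $407.97 = $1,781.89
Net pay: $6,688.00 − $1,781.89 = $4,906.11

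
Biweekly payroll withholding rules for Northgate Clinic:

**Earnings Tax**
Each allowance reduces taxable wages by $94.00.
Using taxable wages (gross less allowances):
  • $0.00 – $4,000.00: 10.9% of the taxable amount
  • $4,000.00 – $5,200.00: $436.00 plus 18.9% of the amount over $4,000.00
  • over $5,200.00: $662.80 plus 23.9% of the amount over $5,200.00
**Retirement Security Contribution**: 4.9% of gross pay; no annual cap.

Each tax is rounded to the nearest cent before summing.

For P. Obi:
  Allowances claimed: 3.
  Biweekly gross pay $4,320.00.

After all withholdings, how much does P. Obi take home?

Earnings Tax: taxable = $4,320.00 − 3×$94.00 = $4,038.00
  $436.00 + 18.9% × ($4,038.00 − $4,000.00) = $436.00 + 18.9% × $38.00 = $443.18
Retirement Security Contribution: 4.9% × $4,320.00 = $211.68
Total withheld: $443.18 + $211.68 = $654.86
Net pay: $4,320.00 − $654.86 = $3,665.14

$3,665.14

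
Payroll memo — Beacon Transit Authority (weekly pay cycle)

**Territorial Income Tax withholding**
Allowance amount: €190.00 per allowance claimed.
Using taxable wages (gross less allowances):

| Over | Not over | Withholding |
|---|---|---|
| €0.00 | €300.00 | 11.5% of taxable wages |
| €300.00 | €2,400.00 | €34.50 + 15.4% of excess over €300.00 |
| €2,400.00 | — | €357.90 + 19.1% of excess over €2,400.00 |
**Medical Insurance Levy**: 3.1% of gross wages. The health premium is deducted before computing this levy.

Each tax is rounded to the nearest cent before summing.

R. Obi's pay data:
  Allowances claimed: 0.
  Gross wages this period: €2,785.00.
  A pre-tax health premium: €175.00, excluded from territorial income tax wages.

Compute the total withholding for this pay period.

Territorial Income Tax: taxable = €2,785.00 − €175.00 = €2,610.00
  €357.90 + 19.1% × (€2,610.00 − €2,400.00) = €357.90 + 19.1% × €210.00 = €398.01
Medical Insurance Levy: 3.1% × €2,610.00 = €80.91
Total: €398.01 + €80.91 = €478.92

€478.92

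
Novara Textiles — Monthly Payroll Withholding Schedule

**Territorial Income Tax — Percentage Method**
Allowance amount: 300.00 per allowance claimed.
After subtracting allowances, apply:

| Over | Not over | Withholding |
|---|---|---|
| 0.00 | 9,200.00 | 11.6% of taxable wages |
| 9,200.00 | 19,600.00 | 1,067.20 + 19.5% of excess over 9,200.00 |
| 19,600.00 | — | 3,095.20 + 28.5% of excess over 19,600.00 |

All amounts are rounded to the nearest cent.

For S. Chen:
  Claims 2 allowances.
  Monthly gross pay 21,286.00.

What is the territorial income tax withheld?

Territorial Income Tax: taxable = 21,286.00 − 2×300.00 = 20,686.00
  3,095.20 + 28.5% × (20,686.00 − 19,600.00) = 3,095.20 + 28.5% × 1,086.00 = 3,404.71

3,404.71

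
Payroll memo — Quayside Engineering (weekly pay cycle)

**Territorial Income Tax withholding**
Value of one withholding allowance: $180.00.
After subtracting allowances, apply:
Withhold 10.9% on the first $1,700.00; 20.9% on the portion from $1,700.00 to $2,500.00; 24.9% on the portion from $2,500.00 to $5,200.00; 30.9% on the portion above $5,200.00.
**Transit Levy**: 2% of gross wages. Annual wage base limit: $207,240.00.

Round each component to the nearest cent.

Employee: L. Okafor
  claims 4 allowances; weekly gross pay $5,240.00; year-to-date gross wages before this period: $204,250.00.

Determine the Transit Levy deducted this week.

Transit Levy: cap $207,240.00 − YTD $204,250.00 = $2,990.00 subject; 2% × $2,990.00 = $59.80

$59.80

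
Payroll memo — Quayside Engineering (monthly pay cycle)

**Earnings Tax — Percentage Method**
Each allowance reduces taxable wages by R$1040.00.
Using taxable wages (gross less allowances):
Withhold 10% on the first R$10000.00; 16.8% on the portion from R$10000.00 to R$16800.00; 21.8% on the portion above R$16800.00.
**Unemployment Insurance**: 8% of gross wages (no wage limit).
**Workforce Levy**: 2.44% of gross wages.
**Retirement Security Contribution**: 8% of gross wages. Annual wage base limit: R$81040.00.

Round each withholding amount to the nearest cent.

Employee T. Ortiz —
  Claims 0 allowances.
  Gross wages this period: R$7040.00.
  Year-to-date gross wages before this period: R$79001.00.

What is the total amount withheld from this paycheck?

Earnings Tax: taxable = R$7040.00
  10% × R$7040.00 = R$704.00
Unemployment Insurance: 8% × R$7040.00 = R$563.20
Workforce Levy: 2.44% × R$7040.00 = R$171.78
Retirement Security Contribution: cap R$81040.00 − YTD R$79001.00 = R$2039.00 subject; 8% × R$2039.00 = R$163.12
Total: R$704.00 + R$563.20 + R$171.78 + R$163.12 = R$1602.10

R$1602.10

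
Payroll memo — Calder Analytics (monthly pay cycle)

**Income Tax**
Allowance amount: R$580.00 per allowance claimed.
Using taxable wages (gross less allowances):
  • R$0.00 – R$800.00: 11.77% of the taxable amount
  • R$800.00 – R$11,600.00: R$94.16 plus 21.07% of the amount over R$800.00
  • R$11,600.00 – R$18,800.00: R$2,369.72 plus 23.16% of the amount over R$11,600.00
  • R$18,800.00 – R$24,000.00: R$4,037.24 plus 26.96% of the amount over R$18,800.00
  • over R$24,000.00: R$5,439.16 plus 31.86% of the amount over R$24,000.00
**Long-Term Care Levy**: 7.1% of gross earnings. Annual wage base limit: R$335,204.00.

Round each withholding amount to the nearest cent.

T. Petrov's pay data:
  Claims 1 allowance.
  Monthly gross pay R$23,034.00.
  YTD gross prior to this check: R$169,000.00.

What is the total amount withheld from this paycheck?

R$6,657.77

Income Tax: taxable = R$23,034.00 − 1×R$580.00 = R$22,454.00
  R$4,037.24 + 26.96% × (R$22,454.00 − R$18,800.00) = R$4,037.24 + 26.96% × R$3,654.00 = R$5,022.36
Long-Term Care Levy: 7.1% × R$23,034.00 = R$1,635.41
Total: R$5,022.36 + R$1,635.41 = R$6,657.77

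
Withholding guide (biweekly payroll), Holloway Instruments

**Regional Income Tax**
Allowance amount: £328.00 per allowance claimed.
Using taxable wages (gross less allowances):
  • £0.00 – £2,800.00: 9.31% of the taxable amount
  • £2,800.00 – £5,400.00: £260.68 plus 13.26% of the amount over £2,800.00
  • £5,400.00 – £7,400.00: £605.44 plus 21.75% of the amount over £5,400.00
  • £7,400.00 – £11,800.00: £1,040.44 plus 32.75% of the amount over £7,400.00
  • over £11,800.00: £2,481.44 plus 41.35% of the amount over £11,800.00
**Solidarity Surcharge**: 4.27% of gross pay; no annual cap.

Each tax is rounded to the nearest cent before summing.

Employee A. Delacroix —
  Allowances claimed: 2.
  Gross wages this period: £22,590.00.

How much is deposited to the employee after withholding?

£14,953.56

Regional Income Tax: taxable = £22,590.00 − 2×£328.00 = £21,934.00
  £2,481.44 + 41.35% × (£21,934.00 − £11,800.00) = £2,481.44 + 41.35% × £10,134.00 = £6,671.85
Solidarity Surcharge: 4.27% × £22,590.00 = £964.59
Total withheld: £6,671.85 + £964.59 = £7,636.44
Net pay: £22,590.00 − £7,636.44 = £14,953.56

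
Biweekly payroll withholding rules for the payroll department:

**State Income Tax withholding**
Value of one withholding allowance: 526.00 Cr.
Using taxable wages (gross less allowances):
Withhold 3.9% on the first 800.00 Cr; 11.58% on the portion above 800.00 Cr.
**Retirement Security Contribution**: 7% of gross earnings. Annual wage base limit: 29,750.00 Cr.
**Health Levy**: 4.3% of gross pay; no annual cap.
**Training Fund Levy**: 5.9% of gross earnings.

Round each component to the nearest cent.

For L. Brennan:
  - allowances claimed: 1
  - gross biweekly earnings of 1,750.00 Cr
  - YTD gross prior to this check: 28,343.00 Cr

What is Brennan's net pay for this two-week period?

State Income Tax: taxable = 1,750.00 Cr − 1×526.00 Cr = 1,224.00 Cr
  31.20 Cr + 11.58% × (1,224.00 Cr − 800.00 Cr) = 31.20 Cr + 11.58% × 424.00 Cr = 80.30 Cr
Retirement Security Contribution: cap 29,750.00 Cr − YTD 28,343.00 Cr = 1,407.00 Cr subject; 7% × 1,407.00 Cr = 98.49 Cr
Health Levy: 4.3% × 1,750.00 Cr = 75.25 Cr
Training Fund Levy: 5.9% × 1,750.00 Cr = 103.25 Cr
Total withheld: 80.30 Cr + 98.49 Cr + 75.25 Cr + 103.25 Cr = 357.29 Cr
Net pay: 1,750.00 Cr − 357.29 Cr = 1,392.71 Cr

1,392.71 Cr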